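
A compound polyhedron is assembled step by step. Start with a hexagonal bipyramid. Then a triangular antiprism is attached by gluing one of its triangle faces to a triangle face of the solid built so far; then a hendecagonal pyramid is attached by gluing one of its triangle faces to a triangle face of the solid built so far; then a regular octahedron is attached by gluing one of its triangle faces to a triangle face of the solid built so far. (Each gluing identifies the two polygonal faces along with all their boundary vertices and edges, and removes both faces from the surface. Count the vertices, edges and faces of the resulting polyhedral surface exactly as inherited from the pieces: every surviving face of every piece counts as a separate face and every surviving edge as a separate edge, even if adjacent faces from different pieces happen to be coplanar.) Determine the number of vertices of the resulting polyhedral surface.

23

A hexagonal bipyramid: V=8, E=18, F=12.
Attach a triangular antiprism (V=6, E=12, F=8) along a 3-gon: merge 3 vertices and 3 edges, delete both glued faces → V=11, E=27, F=18.
Attach a hendecagonal pyramid (V=12, E=22, F=12) along a 3-gon: merge 3 vertices and 3 edges, delete both glued faces → V=20, E=46, F=28.
Attach a regular octahedron (V=6, E=12, F=8) along a 3-gon: merge 3 vertices and 3 edges, delete both glued faces → V=23, E=55, F=34.
Check: V − E + F = 23 − 55 + 34 = 2.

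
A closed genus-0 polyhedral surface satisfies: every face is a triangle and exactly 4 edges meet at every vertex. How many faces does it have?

Each face has 3 edges and each edge borders two faces, so 2E = 3F.
Each vertex has degree 4, so 4V = 2E and hence V = 3F/4.
Euler: V − E + F = 2 ⇒ (3F/4) − (3F/2) + F = 2.
Multiply by 8: (6 − 12 + 8)F = 16, i.e. 2F = 16.
So F = 8, E = 3·8/2 = 12, V = 3·8/4 = 6.

8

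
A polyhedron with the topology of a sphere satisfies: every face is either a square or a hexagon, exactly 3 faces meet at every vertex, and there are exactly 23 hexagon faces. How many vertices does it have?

54

Let x be the number of squares; then F = 23 + x.
Edge–face incidences: 2E = 6·23 + 4·x = 138 + 4x.
Every vertex has degree 3, so 3V = 2E.
Euler: V − E + F = 2 ⇒ (2E)/3 − E + (23 + x) = 2.
Multiply by 6: 2·(2E) − 3·(2E) + 6·(23 + x) = 12, i.e. 138 + 6x − (138 + 4x) = 12.
Collecting terms: 2x = 12, so x = 6.
Then 2E = 138 + 4·6 = 162, so E = 81, V = 2E/3 = 54, F = 23 + 6 = 29.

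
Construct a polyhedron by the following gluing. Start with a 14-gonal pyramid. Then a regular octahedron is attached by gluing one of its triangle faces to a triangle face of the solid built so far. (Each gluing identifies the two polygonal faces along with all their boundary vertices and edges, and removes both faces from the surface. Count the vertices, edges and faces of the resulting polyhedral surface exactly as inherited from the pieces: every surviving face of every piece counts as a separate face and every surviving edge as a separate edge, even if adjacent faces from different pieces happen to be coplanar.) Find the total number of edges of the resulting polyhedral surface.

37

A 14-gonal pyramid: V=15, E=28, F=15.
Attach a regular octahedron (V=6, E=12, F=8) along a 3-gon: merge 3 vertices and 3 edges, delete both glued faces → V=18, E=37, F=21.
Check: V − E + F = 18 − 37 + 21 = 2.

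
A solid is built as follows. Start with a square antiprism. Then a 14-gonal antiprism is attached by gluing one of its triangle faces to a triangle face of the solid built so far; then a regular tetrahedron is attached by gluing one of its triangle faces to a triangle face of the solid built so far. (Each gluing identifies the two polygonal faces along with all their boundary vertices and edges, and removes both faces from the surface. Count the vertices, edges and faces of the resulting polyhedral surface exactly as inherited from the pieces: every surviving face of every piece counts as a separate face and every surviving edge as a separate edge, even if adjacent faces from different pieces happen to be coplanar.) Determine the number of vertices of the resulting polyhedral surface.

A square antiprism: V=8, E=16, F=10.
Attach a 14-gonal antiprism (V=28, E=56, F=30) along a 3-gon: merge 3 vertices and 3 edges, delete both glued faces → V=33, E=69, F=38.
Attach a regular tetrahedron (V=4, E=6, F=4) along a 3-gon: merge 3 vertices and 3 edges, delete both glued faces → V=34, E=72, F=40.
Check: V − E + F = 34 − 72 + 40 = 2.

34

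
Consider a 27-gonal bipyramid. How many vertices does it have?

29

A bipyramid over an n-gon has 2n triangular faces and n + 2 vertices: V = 27 + 2 = 29, E = 3·27 = 81, F = 2·27 = 54.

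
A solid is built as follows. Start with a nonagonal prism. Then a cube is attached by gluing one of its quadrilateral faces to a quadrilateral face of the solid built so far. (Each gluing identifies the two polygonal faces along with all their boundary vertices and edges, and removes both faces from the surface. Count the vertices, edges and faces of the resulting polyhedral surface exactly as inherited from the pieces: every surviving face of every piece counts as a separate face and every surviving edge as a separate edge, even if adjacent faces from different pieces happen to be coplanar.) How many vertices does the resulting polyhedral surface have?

22

A nonagonal prism: V=18, E=27, F=11.
Attach a cube (V=8, E=12, F=6) along a 4-gon: merge 4 vertices and 4 edges, delete both glued faces → V=22, E=35, F=15.
Check: V − E + F = 22 − 35 + 15 = 2.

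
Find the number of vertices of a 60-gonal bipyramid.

A bipyramid over an n-gon has 2n triangular faces and n + 2 vertices: V = 60 + 2 = 62, E = 3·60 = 180, F = 2·60 = 120.
Check: V − E + F = 62 − 180 + 120 = 2.

62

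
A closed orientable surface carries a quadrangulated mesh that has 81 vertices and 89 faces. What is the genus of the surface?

5

Every face is a square, so 2E = 4·89 = 356, giving E = 178.
χ = V − E + F = 81 − 178 + 89 = -8.
For a closed orientable surface χ = 2 − 2g, so g = (2 − (-8))/2 = 5.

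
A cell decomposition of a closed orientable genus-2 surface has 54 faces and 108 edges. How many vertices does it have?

52

For a closed orientable surface of genus 2, χ = 2 − 2·2 = -2.
V = -2 + E − F = -2 + 108 − 54 = 52.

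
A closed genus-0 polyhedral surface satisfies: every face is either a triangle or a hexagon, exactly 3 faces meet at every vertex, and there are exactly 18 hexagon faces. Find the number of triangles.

Let x be the number of triangles; then F = 18 + x.
Edge–face incidences: 2E = 6·18 + 3·x = 108 + 3x.
Every vertex has degree 3, so 3V = 2E.
Euler: V − E + F = 2 ⇒ (2E)/3 − E + (18 + x) = 2.
Multiply by 6: 2·(2E) − 3·(2E) + 6·(18 + x) = 12, i.e. 108 + 6x − (108 + 3x) = 12.
Collecting terms: 3x = 12, so x = 4.
Then 2E = 108 + 3·4 = 120, so E = 60, V = 2E/3 = 40, F = 18 + 4 = 22.

4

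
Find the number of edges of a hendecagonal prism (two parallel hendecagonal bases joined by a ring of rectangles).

A prism on an n-gon has two n-gon bases and n rectangular sides: V = 2·11 = 22, E = 3·11 = 33, F = 11 + 2 = 13.
Check: V − E + F = 22 − 33 + 13 = 2.

33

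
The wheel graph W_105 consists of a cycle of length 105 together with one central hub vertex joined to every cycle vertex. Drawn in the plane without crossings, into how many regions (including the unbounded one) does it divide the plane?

106

W_105 has V = 105 + 1 = 106 vertices and E = 2·105 = 210 edges.
By Euler's formula F = 2 − V + E = 2 − 106 + 210 = 106.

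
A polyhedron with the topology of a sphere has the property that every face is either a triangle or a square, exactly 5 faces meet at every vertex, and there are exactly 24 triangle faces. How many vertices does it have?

Let x be the number of squares; then F = 24 + x.
Edge–face incidences: 2E = 3·24 + 4·x = 72 + 4x.
Every vertex has degree 5, so 5V = 2E.
Euler: V − E + F = 2 ⇒ (2E)/5 − E + (24 + x) = 2.
Multiply by 10: 2·(2E) − 5·(2E) + 10·(24 + x) = 20, i.e. 240 + 10x − 3·(72 + 4x) = 20.
Collecting terms: −2x + 24 = 20, so −2x = −4, so x = 2.
Then 2E = 72 + 4·2 = 80, so E = 40, V = 2E/5 = 16, F = 24 + 2 = 26.

16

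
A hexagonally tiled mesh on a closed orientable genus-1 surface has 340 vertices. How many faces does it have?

170

χ = 2 − 2·1 = 0, and every face is a hexagon so 6F = 2E.
V − E + F = 0 with E = 6F/2 gives 340 − (6/2 − 1)·F = 0, so F = 170 and E = 510.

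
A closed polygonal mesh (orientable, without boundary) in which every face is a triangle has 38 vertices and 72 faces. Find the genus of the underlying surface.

0

Every face is a triangle, so 2E = 3·72 = 216, giving E = 108.
χ = V − E + F = 38 − 108 + 72 = 2.
For a closed orientable surface χ = 2 − 2g, so g = (2 − (2))/2 = 0.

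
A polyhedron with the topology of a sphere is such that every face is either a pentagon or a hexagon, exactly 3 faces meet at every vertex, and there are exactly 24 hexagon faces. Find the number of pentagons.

12

Let x be the number of pentagons; then F = 24 + x.
Edge–face incidences: 2E = 6·24 + 5·x = 144 + 5x.
Every vertex has degree 3, so 3V = 2E.
Euler: V − E + F = 2 ⇒ (2E)/3 − E + (24 + x) = 2.
Multiply by 6: 2·(2E) − 3·(2E) + 6·(24 + x) = 12, i.e. 144 + 6x − (144 + 5x) = 12.
Collecting terms: x = 12.
Then 2E = 144 + 5·12 = 204, so E = 102, V = 2E/3 = 68, F = 24 + 12 = 36.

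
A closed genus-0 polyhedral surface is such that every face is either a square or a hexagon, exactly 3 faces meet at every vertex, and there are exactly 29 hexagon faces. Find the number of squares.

6

Let x be the number of squares; then F = 29 + x.
Edge–face incidences: 2E = 6·29 + 4·x = 174 + 4x.
Every vertex has degree 3, so 3V = 2E.
Euler: V − E + F = 2 ⇒ (2E)/3 − E + (29 + x) = 2.
Multiply by 6: 2·(2E) − 3·(2E) + 6·(29 + x) = 12, i.e. 174 + 6x − (174 + 4x) = 12.
Collecting terms: 2x = 12, so x = 6.
Then 2E = 174 + 4·6 = 198, so E = 99, V = 2E/3 = 66, F = 29 + 6 = 35.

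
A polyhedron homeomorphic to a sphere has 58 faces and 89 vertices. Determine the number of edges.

145

Here V − E + F = 2.
E = V + F − (2) = 89 + 58 − (2) = 145.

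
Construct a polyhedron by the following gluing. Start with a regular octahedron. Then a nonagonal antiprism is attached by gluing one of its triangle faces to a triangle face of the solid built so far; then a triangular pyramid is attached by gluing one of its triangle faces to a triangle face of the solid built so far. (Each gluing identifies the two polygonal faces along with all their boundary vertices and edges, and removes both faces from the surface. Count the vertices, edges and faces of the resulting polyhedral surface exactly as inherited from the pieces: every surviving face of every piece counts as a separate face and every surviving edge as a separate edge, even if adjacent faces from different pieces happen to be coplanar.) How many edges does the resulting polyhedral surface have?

48

A regular octahedron: V=6, E=12, F=8.
Attach a nonagonal antiprism (V=18, E=36, F=20) along a 3-gon: merge 3 vertices and 3 edges, delete both glued faces → V=21, E=45, F=26.
Attach a triangular pyramid (V=4, E=6, F=4) along a 3-gon: merge 3 vertices and 3 edges, delete both glued faces → V=22, E=48, F=28.
Check: V − E + F = 22 − 48 + 28 = 2.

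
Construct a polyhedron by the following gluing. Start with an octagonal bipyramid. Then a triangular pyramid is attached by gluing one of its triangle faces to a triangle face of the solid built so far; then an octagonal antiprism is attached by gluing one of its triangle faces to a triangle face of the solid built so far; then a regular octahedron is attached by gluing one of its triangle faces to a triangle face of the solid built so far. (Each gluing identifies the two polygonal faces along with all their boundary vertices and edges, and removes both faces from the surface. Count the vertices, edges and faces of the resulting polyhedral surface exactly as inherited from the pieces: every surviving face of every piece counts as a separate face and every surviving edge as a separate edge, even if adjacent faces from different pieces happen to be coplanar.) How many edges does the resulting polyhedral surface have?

65

An octagonal bipyramid: V=10, E=24, F=16.
Attach a triangular pyramid (V=4, E=6, F=4) along a 3-gon: merge 3 vertices and 3 edges, delete both glued faces → V=11, E=27, F=18.
Attach an octagonal antiprism (V=16, E=32, F=18) along a 3-gon: merge 3 vertices and 3 edges, delete both glued faces → V=24, E=56, F=34.
Attach a regular octahedron (V=6, E=12, F=8) along a 3-gon: merge 3 vertices and 3 edges, delete both glued faces → V=27, E=65, F=40.
Check: V − E + F = 27 − 65 + 40 = 2.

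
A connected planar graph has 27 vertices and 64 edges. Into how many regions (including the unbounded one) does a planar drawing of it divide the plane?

39

Euler's formula for a connected plane graph: V − E + F = 2, so F = 2 − 27 + 64 = 39.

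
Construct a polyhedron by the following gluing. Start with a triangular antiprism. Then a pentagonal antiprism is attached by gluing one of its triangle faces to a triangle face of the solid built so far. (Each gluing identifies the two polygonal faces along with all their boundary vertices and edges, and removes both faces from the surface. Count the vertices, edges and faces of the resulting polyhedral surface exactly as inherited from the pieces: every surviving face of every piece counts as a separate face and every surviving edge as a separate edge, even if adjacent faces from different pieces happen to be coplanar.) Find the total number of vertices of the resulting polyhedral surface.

A triangular antiprism: V=6, E=12, F=8.
Attach a pentagonal antiprism (V=10, E=20, F=12) along a 3-gon: merge 3 vertices and 3 edges, delete both glued faces → V=13, E=29, F=18.
Check: V − E + F = 13 − 29 + 18 = 2.

13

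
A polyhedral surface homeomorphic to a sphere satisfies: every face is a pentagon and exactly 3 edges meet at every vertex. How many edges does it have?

Each face has 5 edges and each edge borders two faces, so 2E = 5F.
Each vertex has degree 3, so 3V = 2E and hence V = 5F/3.
Euler: V − E + F = 2 ⇒ (5F/3) − (5F/2) + F = 2.
Multiply by 6: (10 − 15 + 6)F = 12, i.e. 1F = 12.
So F = 12, E = 5·12/2 = 30, V = 5·12/3 = 20.

30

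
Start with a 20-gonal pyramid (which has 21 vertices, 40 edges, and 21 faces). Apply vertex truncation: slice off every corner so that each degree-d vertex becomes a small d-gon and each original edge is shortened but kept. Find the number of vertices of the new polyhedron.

80

Truncation replaces each original edge-end by a new vertex, so V′ = 2E = 80.
Each original edge survives, and each old vertex of degree d contributes d new edges; summing degrees gives Σd = 2E, so E′ = E + 2E = 3E = 120.
Each original face survives and each original vertex becomes one new face: F′ = F + V = 42.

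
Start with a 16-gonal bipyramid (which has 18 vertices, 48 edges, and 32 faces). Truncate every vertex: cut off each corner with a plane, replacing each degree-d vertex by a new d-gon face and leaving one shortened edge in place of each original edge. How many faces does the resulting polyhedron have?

Truncation replaces each original edge-end by a new vertex, so V′ = 2E = 96.
Each original edge survives, and each old vertex of degree d contributes d new edges; summing degrees gives Σd = 2E, so E′ = E + 2E = 3E = 144.
Each original face survives and each original vertex becomes one new face: F′ = F + V = 50.

50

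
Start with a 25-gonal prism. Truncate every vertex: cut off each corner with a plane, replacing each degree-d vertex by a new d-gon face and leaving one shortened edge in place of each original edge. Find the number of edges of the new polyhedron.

The base solid has V = 50, E = 75, F = 27.
Truncation replaces each original edge-end by a new vertex, so V′ = 2E = 150.
Each original edge survives, and each old vertex of degree d contributes d new edges; summing degrees gives Σd = 2E, so E′ = E + 2E = 3E = 225.
Each original face survives and each original vertex becomes one new face: F′ = F + V = 77.

225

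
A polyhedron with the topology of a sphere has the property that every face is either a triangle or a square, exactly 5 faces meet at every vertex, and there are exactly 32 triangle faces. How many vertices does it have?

24

Let x be the number of squares; then F = 32 + x.
Edge–face incidences: 2E = 3·32 + 4·x = 96 + 4x.
Every vertex has degree 5, so 5V = 2E.
Euler: V − E + F = 2 ⇒ (2E)/5 − E + (32 + x) = 2.
Multiply by 10: 2·(2E) − 5·(2E) + 10·(32 + x) = 20, i.e. 320 + 10x − 3·(96 + 4x) = 20.
Collecting terms: −2x + 32 = 20, so −2x = −12, so x = 6.
Then 2E = 96 + 4·6 = 120, so E = 60, V = 2E/5 = 24, F = 32 + 6 = 38.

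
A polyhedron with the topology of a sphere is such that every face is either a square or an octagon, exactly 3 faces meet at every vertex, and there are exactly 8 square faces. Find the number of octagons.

2

Let x be the number of octagons; then F = 8 + x.
Edge–face incidences: 2E = 4·8 + 8·x = 32 + 8x.
Every vertex has degree 3, so 3V = 2E.
Euler: V − E + F = 2 ⇒ (2E)/3 − E + (8 + x) = 2.
Multiply by 6: 2·(2E) − 3·(2E) + 6·(8 + x) = 12, i.e. 48 + 6x − (32 + 8x) = 12.
Collecting terms: −2x + 16 = 12, so −2x = −4, so x = 2.
Then 2E = 32 + 8·2 = 48, so E = 24, V = 2E/3 = 16, F = 8 + 2 = 10.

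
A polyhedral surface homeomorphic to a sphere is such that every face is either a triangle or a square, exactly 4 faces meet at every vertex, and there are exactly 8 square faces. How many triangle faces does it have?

8

Let x be the number of triangles; then F = 8 + x.
Edge–face incidences: 2E = 4·8 + 3·x = 32 + 3x.
Every vertex has degree 4, so 4V = 2E.
Euler: V − E + F = 2 ⇒ (2E)/4 − E + (8 + x) = 2.
Multiply by 8: 2·(2E) − 4·(2E) + 8·(8 + x) = 16, i.e. 64 + 8x − 2·(32 + 3x) = 16.
Collecting terms: 2x = 16, so x = 8.
Then 2E = 32 + 3·8 = 56, so E = 28, V = 2E/4 = 14, F = 8 + 8 = 16.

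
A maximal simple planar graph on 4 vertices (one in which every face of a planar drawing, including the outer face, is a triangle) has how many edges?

6

In a plane triangulation 3F = 2E and V − E + F = 2, so E = 3V − 6 = 3·4 − 6 = 6.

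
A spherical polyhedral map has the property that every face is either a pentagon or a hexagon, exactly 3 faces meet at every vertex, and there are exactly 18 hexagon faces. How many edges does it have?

Let x be the number of pentagons; then F = 18 + x.
Edge–face incidences: 2E = 6·18 + 5·x = 108 + 5x.
Every vertex has degree 3, so 3V = 2E.
Euler: V − E + F = 2 ⇒ (2E)/3 − E + (18 + x) = 2.
Multiply by 6: 2·(2E) − 3·(2E) + 6·(18 + x) = 12, i.e. 108 + 6x − (108 + 5x) = 12.
Collecting terms: x = 12.
Then 2E = 108 + 5·12 = 168, so E = 84, V = 2E/3 = 56, F = 18 + 12 = 30.

84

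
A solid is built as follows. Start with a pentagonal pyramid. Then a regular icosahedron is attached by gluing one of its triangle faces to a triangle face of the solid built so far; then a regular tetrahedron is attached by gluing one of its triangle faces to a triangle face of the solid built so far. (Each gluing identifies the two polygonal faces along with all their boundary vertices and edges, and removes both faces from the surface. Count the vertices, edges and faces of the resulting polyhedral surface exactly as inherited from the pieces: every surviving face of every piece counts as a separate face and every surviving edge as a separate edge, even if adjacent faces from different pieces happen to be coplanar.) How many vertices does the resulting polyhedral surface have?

16

A pentagonal pyramid: V=6, E=10, F=6.
Attach a regular icosahedron (V=12, E=30, F=20) along a 3-gon: merge 3 vertices and 3 edges, delete both glued faces → V=15, E=37, F=24.
Attach a regular tetrahedron (V=4, E=6, F=4) along a 3-gon: merge 3 vertices and 3 edges, delete both glued faces → V=16, E=40, F=26.
Check: V − E + F = 16 − 40 + 26 = 2.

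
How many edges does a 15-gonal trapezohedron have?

The n-trapezohedron (dual of the n-antiprism) has V = 2·15 + 2 = 32, E = 4·15 = 60, F = 2·15 = 30.

60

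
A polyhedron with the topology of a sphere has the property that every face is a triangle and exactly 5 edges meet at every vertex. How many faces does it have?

20

Each face has 3 edges and each edge borders two faces, so 2E = 3F.
Each vertex has degree 5, so 5V = 2E and hence V = 3F/5.
Euler: V − E + F = 2 ⇒ (3F/5) − (3F/2) + F = 2.
Multiply by 10: (6 − 15 + 10)F = 20, i.e. 1F = 20.
So F = 20, E = 3·20/2 = 30, V = 3·20/5 = 12.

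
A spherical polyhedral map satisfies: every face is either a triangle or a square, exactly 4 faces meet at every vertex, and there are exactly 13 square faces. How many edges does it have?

38

Let x be the number of triangles; then F = 13 + x.
Edge–face incidences: 2E = 4·13 + 3·x = 52 + 3x.
Every vertex has degree 4, so 4V = 2E.
Euler: V − E + F = 2 ⇒ (2E)/4 − E + (13 + x) = 2.
Multiply by 8: 2·(2E) − 4·(2E) + 8·(13 + x) = 16, i.e. 104 + 8x − 2·(52 + 3x) = 16.
Collecting terms: 2x = 16, so x = 8.
Then 2E = 52 + 3·8 = 76, so E = 38, V = 2E/4 = 19, F = 13 + 8 = 21.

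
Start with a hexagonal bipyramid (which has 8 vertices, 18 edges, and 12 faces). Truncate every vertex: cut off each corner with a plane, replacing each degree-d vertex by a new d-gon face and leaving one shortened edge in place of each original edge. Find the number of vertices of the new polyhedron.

Truncation replaces each original edge-end by a new vertex, so V′ = 2E = 36.
Each original edge survives, and each old vertex of degree d contributes d new edges; summing degrees gives Σd = 2E, so E′ = E + 2E = 3E = 54.
Each original face survives and each original vertex becomes one new face: F′ = F + V = 20.

36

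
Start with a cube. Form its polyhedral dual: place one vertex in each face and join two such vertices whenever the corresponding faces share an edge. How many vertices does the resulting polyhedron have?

6

The base solid has V = 8, E = 12, F = 6.
The dual swaps V and F and preserves E: V′ = F = 6, E′ = E = 12, F′ = V = 8.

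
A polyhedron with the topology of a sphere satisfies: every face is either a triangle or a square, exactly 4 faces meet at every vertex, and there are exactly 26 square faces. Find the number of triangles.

Let x be the number of triangles; then F = 26 + x.
Edge–face incidences: 2E = 4·26 + 3·x = 104 + 3x.
Every vertex has degree 4, so 4V = 2E.
Euler: V − E + F = 2 ⇒ (2E)/4 − E + (26 + x) = 2.
Multiply by 8: 2·(2E) − 4·(2E) + 8·(26 + x) = 16, i.e. 208 + 8x − 2·(104 + 3x) = 16.
Collecting terms: 2x = 16, so x = 8.
Then 2E = 104 + 3·8 = 128, so E = 64, V = 2E/4 = 32, F = 26 + 8 = 34.

8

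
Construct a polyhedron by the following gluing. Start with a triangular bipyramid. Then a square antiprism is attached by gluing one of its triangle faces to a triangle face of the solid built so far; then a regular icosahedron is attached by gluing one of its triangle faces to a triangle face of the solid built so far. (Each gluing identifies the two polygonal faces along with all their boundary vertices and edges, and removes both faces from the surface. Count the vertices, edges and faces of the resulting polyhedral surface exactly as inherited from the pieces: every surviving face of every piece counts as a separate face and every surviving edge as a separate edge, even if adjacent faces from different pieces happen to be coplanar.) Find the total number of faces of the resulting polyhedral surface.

32

A triangular bipyramid: V=5, E=9, F=6.
Attach a square antiprism (V=8, E=16, F=10) along a 3-gon: merge 3 vertices and 3 edges, delete both glued faces → V=10, E=22, F=14.
Attach a regular icosahedron (V=12, E=30, F=20) along a 3-gon: merge 3 vertices and 3 edges, delete both glued faces → V=19, E=49, F=32.
Check: V − E + F = 19 − 49 + 32 = 2.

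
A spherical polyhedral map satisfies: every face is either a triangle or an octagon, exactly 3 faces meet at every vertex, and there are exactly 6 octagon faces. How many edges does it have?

36

Let x be the number of triangles; then F = 6 + x.
Edge–face incidences: 2E = 8·6 + 3·x = 48 + 3x.
Every vertex has degree 3, so 3V = 2E.
Euler: V − E + F = 2 ⇒ (2E)/3 − E + (6 + x) = 2.
Multiply by 6: 2·(2E) − 3·(2E) + 6·(6 + x) = 12, i.e. 36 + 6x − (48 + 3x) = 12.
Collecting terms: 3x − 12 = 12, so 3x = 24, so x = 8.
Then 2E = 48 + 3·8 = 72, so E = 36, V = 2E/3 = 24, F = 6 + 8 = 14.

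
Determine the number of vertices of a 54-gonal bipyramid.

A bipyramid over an n-gon has 2n triangular faces and n + 2 vertices: V = 54 + 2 = 56, E = 3·54 = 162, F = 2·54 = 108.
Check: V − E + F = 56 − 162 + 108 = 2.

56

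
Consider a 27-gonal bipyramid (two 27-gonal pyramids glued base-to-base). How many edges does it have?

81

A bipyramid over an n-gon has 2n triangular faces and n + 2 vertices: V = 27 + 2 = 29, E = 3·27 = 81, F = 2·27 = 54.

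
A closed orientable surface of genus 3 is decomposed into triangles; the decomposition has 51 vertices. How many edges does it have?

χ = 2 − 2·3 = -4, and every face is a triangle so 3F = 2E.
V − E + F = -4 with E = 3F/2 gives 51 − (3/2 − 1)·F = -4, so F = 110 and E = 165.

165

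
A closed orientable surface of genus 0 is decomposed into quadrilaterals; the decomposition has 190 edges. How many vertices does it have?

χ = 2 − 2·0 = 2, and every face is a square so 4F = 2E.
F = 2E/4 = 95. Then V = 2 + E − F = 2 + 190 − 95 = 97.

97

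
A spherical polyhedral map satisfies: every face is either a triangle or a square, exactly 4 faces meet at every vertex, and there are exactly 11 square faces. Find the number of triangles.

Let x be the number of triangles; then F = 11 + x.
Edge–face incidences: 2E = 4·11 + 3·x = 44 + 3x.
Every vertex has degree 4, so 4V = 2E.
Euler: V − E + F = 2 ⇒ (2E)/4 − E + (11 + x) = 2.
Multiply by 8: 2·(2E) − 4·(2E) + 8·(11 + x) = 16, i.e. 88 + 8x − 2·(44 + 3x) = 16.
Collecting terms: 2x = 16, so x = 8.
Then 2E = 44 + 3·8 = 68, so E = 34, V = 2E/4 = 17, F = 11 + 8 = 19.

8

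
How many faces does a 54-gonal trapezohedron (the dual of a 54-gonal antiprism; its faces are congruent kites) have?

108

The n-trapezohedron (dual of the n-antiprism) has V = 2·54 + 2 = 110, E = 4·54 = 216, F = 2·54 = 108.
Check: V − E + F = 110 − 216 + 108 = 2.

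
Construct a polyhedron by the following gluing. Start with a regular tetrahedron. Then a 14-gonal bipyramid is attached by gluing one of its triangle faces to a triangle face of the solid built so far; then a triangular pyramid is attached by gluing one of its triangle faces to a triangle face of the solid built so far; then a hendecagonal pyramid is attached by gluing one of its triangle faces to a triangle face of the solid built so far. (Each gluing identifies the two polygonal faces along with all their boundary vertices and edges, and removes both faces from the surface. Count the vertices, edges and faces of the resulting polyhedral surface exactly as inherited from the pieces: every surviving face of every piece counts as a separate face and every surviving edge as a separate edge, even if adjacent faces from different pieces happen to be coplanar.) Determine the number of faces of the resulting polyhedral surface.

42

A regular tetrahedron: V=4, E=6, F=4.
Attach a 14-gonal bipyramid (V=16, E=42, F=28) along a 3-gon: merge 3 vertices and 3 edges, delete both glued faces → V=17, E=45, F=30.
Attach a triangular pyramid (V=4, E=6, F=4) along a 3-gon: merge 3 vertices and 3 edges, delete both glued faces → V=18, E=48, F=32.
Attach a hendecagonal pyramid (V=12, E=22, F=12) along a 3-gon: merge 3 vertices and 3 edges, delete both glued faces → V=27, E=67, F=42.
Check: V − E + F = 27 − 67 + 42 = 2.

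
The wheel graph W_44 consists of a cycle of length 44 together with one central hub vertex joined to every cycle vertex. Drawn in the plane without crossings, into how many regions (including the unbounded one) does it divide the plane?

W_44 has V = 44 + 1 = 45 vertices and E = 2·44 = 88 edges.
By Euler's formula F = 2 − V + E = 2 − 45 + 88 = 45.

45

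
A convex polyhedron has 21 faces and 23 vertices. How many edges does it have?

Here V − E + F = 2.
E = V + F − (2) = 23 + 21 − (2) = 42.

42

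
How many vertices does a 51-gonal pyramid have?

A pyramid on an n-gon base has one n-gon and n triangles: V = 51 + 1 = 52, E = 2·51 = 102, F = 51 + 1 = 52.

52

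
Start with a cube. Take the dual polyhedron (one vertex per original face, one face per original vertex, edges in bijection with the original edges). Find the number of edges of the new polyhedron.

12

The base solid has V = 8, E = 12, F = 6.
The dual swaps V and F and preserves E: V′ = F = 6, E′ = E = 12, F′ = V = 8.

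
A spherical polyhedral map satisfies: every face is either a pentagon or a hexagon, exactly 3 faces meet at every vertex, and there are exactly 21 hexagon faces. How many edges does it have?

Let x be the number of pentagons; then F = 21 + x.
Edge–face incidences: 2E = 6·21 + 5·x = 126 + 5x.
Every vertex has degree 3, so 3V = 2E.
Euler: V − E + F = 2 ⇒ (2E)/3 − E + (21 + x) = 2.
Multiply by 6: 2·(2E) − 3·(2E) + 6·(21 + x) = 12, i.e. 126 + 6x − (126 + 5x) = 12.
Collecting terms: x = 12.
Then 2E = 126 + 5·12 = 186, so E = 93, V = 2E/3 = 62, F = 21 + 12 = 33.

93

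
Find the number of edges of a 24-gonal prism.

72

A prism on an n-gon has two n-gon bases and n rectangular sides: V = 2·24 = 48, E = 3·24 = 72, F = 24 + 2 = 26.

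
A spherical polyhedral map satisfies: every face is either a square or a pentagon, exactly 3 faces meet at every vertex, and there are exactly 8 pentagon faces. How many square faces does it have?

Let x be the number of squares; then F = 8 + x.
Edge–face incidences: 2E = 5·8 + 4·x = 40 + 4x.
Every vertex has degree 3, so 3V = 2E.
Euler: V − E + F = 2 ⇒ (2E)/3 − E + (8 + x) = 2.
Multiply by 6: 2·(2E) − 3·(2E) + 6·(8 + x) = 12, i.e. 48 + 6x − (40 + 4x) = 12.
Collecting terms: 2x + 8 = 12, so 2x = 4, so x = 2.
Then 2E = 40 + 4·2 = 48, so E = 24, V = 2E/3 = 16, F = 8 + 2 = 10.

2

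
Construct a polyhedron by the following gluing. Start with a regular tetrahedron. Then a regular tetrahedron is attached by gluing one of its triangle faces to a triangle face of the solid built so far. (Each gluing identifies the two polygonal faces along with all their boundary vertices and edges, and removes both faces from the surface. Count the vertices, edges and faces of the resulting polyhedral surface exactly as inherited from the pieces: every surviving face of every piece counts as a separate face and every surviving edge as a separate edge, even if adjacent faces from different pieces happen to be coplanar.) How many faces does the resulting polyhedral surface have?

6

A regular tetrahedron: V=4, E=6, F=4.
Attach a regular tetrahedron (V=4, E=6, F=4) along a 3-gon: merge 3 vertices and 3 edges, delete both glued faces → V=5, E=9, F=6.
Check: V − E + F = 5 − 9 + 6 = 2.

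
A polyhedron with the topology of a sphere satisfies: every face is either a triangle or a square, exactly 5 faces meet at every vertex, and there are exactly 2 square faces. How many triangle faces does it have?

Let x be the number of triangles; then F = 2 + x.
Edge–face incidences: 2E = 4·2 + 3·x = 8 + 3x.
Every vertex has degree 5, so 5V = 2E.
Euler: V − E + F = 2 ⇒ (2E)/5 − E + (2 + x) = 2.
Multiply by 10: 2·(2E) − 5·(2E) + 10·(2 + x) = 20, i.e. 20 + 10x − 3·(8 + 3x) = 20.
Collecting terms: x − 4 = 20, so x = 24.
Then 2E = 8 + 3·24 = 80, so E = 40, V = 2E/5 = 16, F = 2 + 24 = 26.

24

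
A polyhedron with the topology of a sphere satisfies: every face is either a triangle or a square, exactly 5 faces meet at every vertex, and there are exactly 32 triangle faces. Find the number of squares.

Let x be the number of squares; then F = 32 + x.
Edge–face incidences: 2E = 3·32 + 4·x = 96 + 4x.
Every vertex has degree 5, so 5V = 2E.
Euler: V − E + F = 2 ⇒ (2E)/5 − E + (32 + x) = 2.
Multiply by 10: 2·(2E) − 5·(2E) + 10·(32 + x) = 20, i.e. 320 + 10x − 3·(96 + 4x) = 20.
Collecting terms: −2x + 32 = 20, so −2x = −12, so x = 6.
Then 2E = 96 + 4·6 = 120, so E = 60, V = 2E/5 = 24, F = 32 + 6 = 38.

6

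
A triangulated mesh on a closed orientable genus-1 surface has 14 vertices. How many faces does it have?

χ = 2 − 2·1 = 0, and every face is a triangle so 3F = 2E.
V − E + F = 0 with E = 3F/2 gives 14 − (3/2 − 1)·F = 0, so F = 28 and E = 42.

28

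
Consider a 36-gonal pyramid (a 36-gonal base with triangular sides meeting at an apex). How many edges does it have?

A pyramid on an n-gon base has one n-gon and n triangles: V = 36 + 1 = 37, E = 2·36 = 72, F = 36 + 1 = 37.

72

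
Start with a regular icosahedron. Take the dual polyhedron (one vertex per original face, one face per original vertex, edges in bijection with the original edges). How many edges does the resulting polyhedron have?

The base solid has V = 12, E = 30, F = 20.
The dual swaps V and F and preserves E: V′ = F = 20, E′ = E = 30, F′ = V = 12.

30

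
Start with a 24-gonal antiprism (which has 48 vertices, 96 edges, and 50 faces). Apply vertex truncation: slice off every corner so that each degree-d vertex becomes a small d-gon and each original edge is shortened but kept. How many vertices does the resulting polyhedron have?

192

Truncation replaces each original edge-end by a new vertex, so V′ = 2E = 192.
Each original edge survives, and each old vertex of degree d contributes d new edges; summing degrees gives Σd = 2E, so E′ = E + 2E = 3E = 288.
Each original face survives and each original vertex becomes one new face: F′ = F + V = 98.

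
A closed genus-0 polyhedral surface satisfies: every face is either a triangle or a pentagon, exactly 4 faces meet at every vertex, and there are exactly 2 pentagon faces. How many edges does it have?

20

Let x be the number of triangles; then F = 2 + x.
Edge–face incidences: 2E = 5·2 + 3·x = 10 + 3x.
Every vertex has degree 4, so 4V = 2E.
Euler: V − E + F = 2 ⇒ (2E)/4 − E + (2 + x) = 2.
Multiply by 8: 2·(2E) − 4·(2E) + 8·(2 + x) = 16, i.e. 16 + 8x − 2·(10 + 3x) = 16.
Collecting terms: 2x − 4 = 16, so 2x = 20, so x = 10.
Then 2E = 10 + 3·10 = 40, so E = 20, V = 2E/4 = 10, F = 2 + 10 = 12.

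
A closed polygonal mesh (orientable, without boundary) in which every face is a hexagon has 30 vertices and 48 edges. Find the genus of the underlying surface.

Every face is a hexagon and each edge borders two faces, so 6F = 2·48, giving F = 16.
χ = V − E + F = 30 − 48 + 16 = -2.
For a closed orientable surface χ = 2 − 2g, so g = (2 − (-2))/2 = 2.

2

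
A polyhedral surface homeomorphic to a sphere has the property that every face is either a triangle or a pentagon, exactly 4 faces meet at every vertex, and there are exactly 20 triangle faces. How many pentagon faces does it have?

Let x be the number of pentagons; then F = 20 + x.
Edge–face incidences: 2E = 3·20 + 5·x = 60 + 5x.
Every vertex has degree 4, so 4V = 2E.
Euler: V − E + F = 2 ⇒ (2E)/4 − E + (20 + x) = 2.
Multiply by 8: 2·(2E) − 4·(2E) + 8·(20 + x) = 16, i.e. 160 + 8x − 2·(60 + 5x) = 16.
Collecting terms: −2x + 40 = 16, so −2x = −24, so x = 12.
Then 2E = 60 + 5·12 = 120, so E = 60, V = 2E/4 = 30, F = 20 + 12 = 32.

12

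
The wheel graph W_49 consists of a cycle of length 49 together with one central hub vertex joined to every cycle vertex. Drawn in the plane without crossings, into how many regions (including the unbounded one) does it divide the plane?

W_49 has V = 49 + 1 = 50 vertices and E = 2·49 = 98 edges.
By Euler's formula F = 2 − V + E = 2 − 50 + 98 = 50.

50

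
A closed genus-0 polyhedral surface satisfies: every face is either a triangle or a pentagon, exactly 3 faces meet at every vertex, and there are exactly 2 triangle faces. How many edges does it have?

18

Let x be the number of pentagons; then F = 2 + x.
Edge–face incidences: 2E = 3·2 + 5·x = 6 + 5x.
Every vertex has degree 3, so 3V = 2E.
Euler: V − E + F = 2 ⇒ (2E)/3 − E + (2 + x) = 2.
Multiply by 6: 2·(2E) − 3·(2E) + 6·(2 + x) = 12, i.e. 12 + 6x − (6 + 5x) = 12.
Collecting terms: x + 6 = 12, so x = 6.
Then 2E = 6 + 5·6 = 36, so E = 18, V = 2E/3 = 12, F = 2 + 6 = 8.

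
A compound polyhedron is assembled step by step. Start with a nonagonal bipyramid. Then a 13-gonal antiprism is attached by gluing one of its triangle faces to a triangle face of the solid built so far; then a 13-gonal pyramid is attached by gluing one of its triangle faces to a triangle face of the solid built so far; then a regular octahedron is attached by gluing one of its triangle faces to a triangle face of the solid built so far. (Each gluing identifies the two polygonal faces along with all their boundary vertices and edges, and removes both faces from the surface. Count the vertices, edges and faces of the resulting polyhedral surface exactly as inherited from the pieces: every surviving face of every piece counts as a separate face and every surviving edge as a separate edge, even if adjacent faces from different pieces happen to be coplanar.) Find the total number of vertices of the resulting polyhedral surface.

A nonagonal bipyramid: V=11, E=27, F=18.
Attach a 13-gonal antiprism (V=26, E=52, F=28) along a 3-gon: merge 3 vertices and 3 edges, delete both glued faces → V=34, E=76, F=44.
Attach a 13-gonal pyramid (V=14, E=26, F=14) along a 3-gon: merge 3 vertices and 3 edges, delete both glued faces → V=45, E=99, F=56.
Attach a regular octahedron (V=6, E=12, F=8) along a 3-gon: merge 3 vertices and 3 edges, delete both glued faces → V=48, E=108, F=62.
Check: V − E + F = 48 − 108 + 62 = 2.

48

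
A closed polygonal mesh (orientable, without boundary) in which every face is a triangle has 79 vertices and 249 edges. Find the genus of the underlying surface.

Every face is a triangle and each edge borders two faces, so 3F = 2·249, giving F = 166.
χ = V − E + F = 79 − 249 + 166 = -4.
For a closed orientable surface χ = 2 − 2g, so g = (2 − (-4))/2 = 3.

3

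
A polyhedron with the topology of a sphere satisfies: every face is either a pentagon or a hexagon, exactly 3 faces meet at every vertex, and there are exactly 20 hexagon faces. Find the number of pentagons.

Let x be the number of pentagons; then F = 20 + x.
Edge–face incidences: 2E = 6·20 + 5·x = 120 + 5x.
Every vertex has degree 3, so 3V = 2E.
Euler: V − E + F = 2 ⇒ (2E)/3 − E + (20 + x) = 2.
Multiply by 6: 2·(2E) − 3·(2E) + 6·(20 + x) = 12, i.e. 120 + 6x − (120 + 5x) = 12.
Collecting terms: x = 12.
Then 2E = 120 + 5·12 = 180, so E = 90, V = 2E/3 = 60, F = 20 + 12 = 32.

12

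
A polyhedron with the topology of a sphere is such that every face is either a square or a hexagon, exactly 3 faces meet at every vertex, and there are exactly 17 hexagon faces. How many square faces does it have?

6

Let x be the number of squares; then F = 17 + x.
Edge–face incidences: 2E = 6·17 + 4·x = 102 + 4x.
Every vertex has degree 3, so 3V = 2E.
Euler: V − E + F = 2 ⇒ (2E)/3 − E + (17 + x) = 2.
Multiply by 6: 2·(2E) − 3·(2E) + 6·(17 + x) = 12, i.e. 102 + 6x − (102 + 4x) = 12.
Collecting terms: 2x = 12, so x = 6.
Then 2E = 102 + 4·6 = 126, so E = 63, V = 2E/3 = 42, F = 17 + 6 = 23.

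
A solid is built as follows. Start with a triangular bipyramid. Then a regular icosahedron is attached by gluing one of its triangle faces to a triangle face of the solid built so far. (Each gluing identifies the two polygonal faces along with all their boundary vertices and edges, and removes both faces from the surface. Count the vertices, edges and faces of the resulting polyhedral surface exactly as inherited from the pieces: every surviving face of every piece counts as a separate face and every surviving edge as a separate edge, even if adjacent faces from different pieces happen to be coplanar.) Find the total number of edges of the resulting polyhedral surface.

A triangular bipyramid: V=5, E=9, F=6.
Attach a regular icosahedron (V=12, E=30, F=20) along a 3-gon: merge 3 vertices and 3 edges, delete both glued faces → V=14, E=36, F=24.
Check: V − E + F = 14 − 36 + 24 = 2.

36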